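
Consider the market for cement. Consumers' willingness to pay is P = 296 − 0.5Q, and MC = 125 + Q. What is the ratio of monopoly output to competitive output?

Monopoly sets MR = MC: 296 − Q = 125 + Q ⇒ Q = 85.5, P = 296 − 0.5·85.5 = 253.25.
Under competition P = MC: 296 − 0.5Q = 125 + Q ⇒ Q = 114, P = 239.
Ratio Q_m/Q_c = 85.5/114 = 0.75.

Q_m/Q_c = 0.75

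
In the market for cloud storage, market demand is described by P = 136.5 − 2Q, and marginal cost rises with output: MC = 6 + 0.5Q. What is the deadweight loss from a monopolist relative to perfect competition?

Competitive equilibrium sets price equal to marginal cost: 136.5 − 2Q = 6 + 0.5Q, so Q = 52.2 and P = 32.1.
A monopolist chooses Q where MR = MC. MR = 136.5 − 4Q; setting this equal to 6 + 0.5Q gives Q = 29 and P = 78.5.
CS = ½·(136.5 − 32.1)·52.2 = 2724.84; PS = (32.1·52.2 − 6·52.2 − ½·0.5·52.2²) = 681.21; TS = 3406.05.
CS = ½·(136.5 − 78.5)·29 = 841; PS = (78.5·29 − 6·29 − ½·0.5·29²) = 1892.25; TS = 2733.25.
DWL = 3406.05 − 2733.25 = 672.8.

DWL = 672.8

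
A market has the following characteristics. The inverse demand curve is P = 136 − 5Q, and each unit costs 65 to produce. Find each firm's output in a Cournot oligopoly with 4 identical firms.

q_i = 2.84

With 4 symmetric Cournot firms, each firm's FOC gives 136 − 25q = 65, so q = 2.84, Q = 4·2.84 = 11.36, and P = 79.2.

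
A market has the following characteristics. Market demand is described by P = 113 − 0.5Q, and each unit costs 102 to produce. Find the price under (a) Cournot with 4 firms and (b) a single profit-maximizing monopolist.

Cournot with 4 identical firms: the symmetric best-response condition is 113 − 2.5q = 102. Each firm produces q = 4.4, total output Q = 17.6, price P = 104.2.
The monopolist equates marginal revenue to marginal cost: 113 − Q = 102, so Q = 11. From demand, P = 107.5.

Cournot: P = 104.2; Monopoly: P = 107.5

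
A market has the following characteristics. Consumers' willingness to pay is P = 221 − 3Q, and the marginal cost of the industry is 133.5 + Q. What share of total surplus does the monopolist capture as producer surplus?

PS/TS = 0.7

The monopolist equates marginal revenue to marginal cost: 221 − 6Q = 133.5 + Q, so Q = 12.5. From demand, P = 183.5.
CS = ½·(221 − 183.5)·12.5 = 234.375.
PS = P·Q − VC(Q) = 183.5·12.5 − (133.5·12.5 + ½·1·12.5²) = 546.875.
Share captured = PS/TS = 546.875/781.25 = 0.7.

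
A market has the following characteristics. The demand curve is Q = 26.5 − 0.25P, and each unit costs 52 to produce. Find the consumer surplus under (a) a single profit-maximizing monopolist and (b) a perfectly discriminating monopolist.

Monopoly: CS = 91.125; Perfect PD: CS = 0

Inverting demand: P = 106 − 4Q.
A monopolist chooses Q where MR = MC. MR = 106 − 8Q; setting this equal to 52 gives Q = 6.75 and P = 79.
CS = ½·(106 − 79)·6.75 = 91.125.
Under first-degree price discrimination the firm charges each unit its demand price and produces up to where P = MC, i.e. Q = 13.5. Consumer surplus is zero; producer surplus equals total surplus.
CS = 0.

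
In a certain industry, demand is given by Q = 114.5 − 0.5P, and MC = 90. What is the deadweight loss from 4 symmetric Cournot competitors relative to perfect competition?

Inverting demand: P = 229 − 2Q.
Competitive firms price at marginal cost: P = 90, giving Q = 69.5.
In a 4-firm Cournot equilibrium, symmetry and the first-order condition give q = (229 − 90)/(10) = 13.9. So Q = 55.6 and P = 117.8.
DWL is the triangle between Q = 55.6 and Q = 69.5: ½·(69.5 − 55.6)·(117.8 − 90) = 193.21.

DWL = 193.21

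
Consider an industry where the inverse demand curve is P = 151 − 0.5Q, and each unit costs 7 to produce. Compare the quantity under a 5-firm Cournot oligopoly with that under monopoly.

Cournot with 5 identical firms: the symmetric best-response condition is 151 − 3q = 7. Each firm produces q = 48, total output Q = 240, price P = 31.
The monopolist equates marginal revenue to marginal cost: 151 − Q = 7, so Q = 144. From demand, P = 79.

Cournot: Q = 240; Monopoly: Q = 144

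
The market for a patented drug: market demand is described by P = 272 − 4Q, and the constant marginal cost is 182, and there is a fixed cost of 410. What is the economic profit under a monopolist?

A monopolist chooses Q where MR = MC. MR = 272 − 8Q; setting this equal to 182 gives Q = 11.25 and P = 227.
Profit = (227 − 182)·11.25 − 410 = 96.25.

Profit = 96.25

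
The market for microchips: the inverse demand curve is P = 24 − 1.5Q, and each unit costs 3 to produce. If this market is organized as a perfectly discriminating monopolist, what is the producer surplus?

A perfectly discriminating monopolist sells every unit with P(Q) ≥ MC(Q), so output equals the competitive quantity Q = 14. Each buyer pays their reservation price, so CS = 0 and the firm captures all surplus.
PS = ½·(24 − 3)·14 = 147.

PS = 147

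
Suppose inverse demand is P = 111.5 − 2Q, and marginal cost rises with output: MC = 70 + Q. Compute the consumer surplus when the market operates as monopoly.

A monopolist chooses Q where MR = MC. MR = 111.5 − 4Q; setting this equal to 70 + Q gives Q = 8.3 and P = 94.9.
CS = ½·(111.5 − 94.9)·8.3 = 68.89.

CS = 68.89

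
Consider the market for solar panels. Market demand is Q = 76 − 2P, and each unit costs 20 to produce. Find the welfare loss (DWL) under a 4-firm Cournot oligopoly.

DWL = 12.96

Inverting demand: P = 38 − 0.5Q.
Perfect competition: P = MC = 20, so 38 − 0.5Q = 20 and Q = 36.
Cournot with 4 identical firms: the symmetric best-response condition is 38 − 2.5q = 20. Each firm produces q = 7.2, total output Q = 28.8, price P = 23.6.
DWL is the triangle between Q = 28.8 and Q = 36: ½·(36 − 28.8)·(23.6 − 20) = 12.96.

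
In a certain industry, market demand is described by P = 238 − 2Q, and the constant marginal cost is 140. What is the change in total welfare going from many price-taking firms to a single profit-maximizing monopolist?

Perfect competition: P = MC = 140, so 238 − 2Q = 140 and Q = 49.
CS = ½·(238 − 140)·49 = 2401; PS = (140 − 140)·49 = 0; TS = 2401.
A monopolist chooses Q where MR = MC. MR = 238 − 4Q; setting this equal to 140 gives Q = 24.5 and P = 189.
CS = ½·(238 − 189)·24.5 = 600.25; PS = (189 − 140)·24.5 = 1200.5; TS = 1800.75.
Change in total welfare: 1800.75 − 2401 = −600.25.

TS falls by 600.25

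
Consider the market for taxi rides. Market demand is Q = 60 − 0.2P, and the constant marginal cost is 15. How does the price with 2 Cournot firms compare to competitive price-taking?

Cournot: P = 110; Competition: P = 15

Inverting demand: P = 300 − 5Q.
Cournot with 2 identical firms: the symmetric best-response condition is 300 − 15q = 15. Each firm produces q = 19, total output Q = 38, price P = 110.
Competitive firms price at marginal cost: P = 15, giving Q = 57.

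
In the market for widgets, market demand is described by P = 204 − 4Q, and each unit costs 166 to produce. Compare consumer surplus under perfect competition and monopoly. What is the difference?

CS falls by 135.375

Competitive firms price at marginal cost: P = 166, giving Q = 9.5.
CS = ½·(204 − 166)·9.5 = 180.5.
The monopolist equates marginal revenue to marginal cost: 204 − 8Q = 166, so Q = 4.75. From demand, P = 185.
CS = ½·(204 − 185)·4.75 = 45.125.
Change in consumer surplus: 45.125 − 180.5 = −135.375.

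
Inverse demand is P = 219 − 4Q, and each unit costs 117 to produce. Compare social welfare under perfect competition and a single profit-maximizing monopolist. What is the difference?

TS falls by 325.125

Under competition P = MC = 117, so Q = (219 − 117)/4 = 25.5.
CS = ½·(219 − 117)·25.5 = 1300.5; PS = (117 − 117)·25.5 = 0; TS = 1300.5.
A monopolist chooses Q where MR = MC. MR = 219 − 8Q; setting this equal to 117 gives Q = 12.75 and P = 168.
CS = ½·(219 − 168)·12.75 = 325.125; PS = (168 − 117)·12.75 = 650.25; TS = 975.375.
Change in social welfare: 975.375 − 1300.5 = −325.125.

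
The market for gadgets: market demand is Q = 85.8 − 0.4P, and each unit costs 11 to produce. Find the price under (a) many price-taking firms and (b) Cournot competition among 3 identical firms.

Competition: P = 11; Cournot: P = 61.875

Inverting demand: P = 214.5 − 2.5Q.
Under competition P = MC = 11, so Q = (214.5 − 11)/2.5 = 81.4.
In a 3-firm Cournot equilibrium, symmetry and the first-order condition give q = (214.5 − 11)/(10) = 20.35. So Q = 61.05 and P = 61.875.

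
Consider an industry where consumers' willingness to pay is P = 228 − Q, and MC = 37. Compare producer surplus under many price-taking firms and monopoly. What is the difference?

Under competition P = MC = 37, so Q = (228 − 37)/1 = 191.
PS = (37 − 37)·191 = 0.
The monopolist equates marginal revenue to marginal cost: 228 − 2Q = 37, so Q = 95.5. From demand, P = 132.5.
PS = (132.5 − 37)·95.5 = 9120.25.
Change in producer surplus: 9120.25 − 0 = 9120.25.

Producer surplus rises by 9120.25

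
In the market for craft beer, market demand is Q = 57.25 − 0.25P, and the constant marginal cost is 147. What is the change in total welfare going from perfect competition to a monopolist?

Total welfare falls by 210.125

Inverting demand: P = 229 − 4Q.
Perfect competition: P = MC = 147, so 229 − 4Q = 147 and Q = 20.5.
CS = ½·(229 − 147)·20.5 = 840.5; PS = (147 − 147)·20.5 = 0; TS = 840.5.
The monopolist equates marginal revenue to marginal cost: 229 − 8Q = 147, so Q = 10.25. From demand, P = 188.
CS = ½·(229 − 188)·10.25 = 210.125; PS = (188 − 147)·10.25 = 420.25; TS = 630.375.
Change in total welfare: 630.375 − 840.5 = −210.125.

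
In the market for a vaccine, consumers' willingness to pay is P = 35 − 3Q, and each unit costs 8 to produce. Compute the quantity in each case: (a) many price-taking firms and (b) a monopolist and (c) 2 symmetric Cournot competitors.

Competition: Q = 9; Monopoly: Q = 4.5; Cournot: Q = 6

Under competition P = MC = 8, so Q = (35 − 8)/3 = 9.
A monopolist chooses Q where MR = MC. MR = 35 − 6Q; setting this equal to 8 gives Q = 4.5 and P = 21.5.
With 2 symmetric Cournot firms, each firm's FOC gives 35 − 9q = 8, so q = 3, Q = 2·3 = 6, and P = 17.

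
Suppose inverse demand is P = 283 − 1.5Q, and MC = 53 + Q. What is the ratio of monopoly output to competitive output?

Q_m/Q_c = 0.625

The monopolist equates marginal revenue to marginal cost: 283 − 3Q = 53 + Q, so Q = 57.5. From demand, P = 196.75.
Under competition P = MC: 283 − 1.5Q = 53 + Q ⇒ Q = 92, P = 145.
Ratio Q_m/Q_c = 57.5/92 = 0.625.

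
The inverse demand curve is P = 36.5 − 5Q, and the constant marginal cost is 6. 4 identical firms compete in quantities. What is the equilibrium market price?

P = 12.1

With 4 symmetric Cournot firms, each firm's FOC gives 36.5 − 25q = 6, so q = 1.22, Q = 4·1.22 = 4.88, and P = 12.1.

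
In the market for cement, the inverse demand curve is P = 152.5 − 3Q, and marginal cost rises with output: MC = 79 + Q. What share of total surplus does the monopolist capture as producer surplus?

PS/TS = 0.7

The monopolist equates marginal revenue to marginal cost: 152.5 − 6Q = 79 + Q, so Q = 10.5. From demand, P = 121.
CS = ½·(152.5 − 121)·10.5 = 165.375.
PS = P·Q − VC(Q) = 121·10.5 − (79·10.5 + ½·1·10.5²) = 385.875.
Share captured = PS/TS = 385.875/551.25 = 0.7.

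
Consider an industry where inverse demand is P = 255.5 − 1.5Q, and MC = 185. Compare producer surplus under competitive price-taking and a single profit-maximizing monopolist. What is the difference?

Competitive firms price at marginal cost: P = 185, giving Q = 47.
PS = (185 − 185)·47 = 0.
A monopolist chooses Q where MR = MC. MR = 255.5 − 3Q; setting this equal to 185 gives Q = 23.5 and P = 220.25.
PS = (220.25 − 185)·23.5 = 828.375.
Change in producer surplus: 828.375 − 0 = 828.375.

PS rises by 828.375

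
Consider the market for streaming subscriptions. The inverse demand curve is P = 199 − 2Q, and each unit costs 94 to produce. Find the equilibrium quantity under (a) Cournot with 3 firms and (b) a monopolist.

Cournot with 3 identical firms: the symmetric best-response condition is 199 − 8q = 94. Each firm produces q = 13.125, total output Q = 39.375, price P = 120.25.
A monopolist chooses Q where MR = MC. MR = 199 − 4Q; setting this equal to 94 gives Q = 26.25 and P = 146.5.

Cournot: Q = 39.375; Monopoly: Q = 26.25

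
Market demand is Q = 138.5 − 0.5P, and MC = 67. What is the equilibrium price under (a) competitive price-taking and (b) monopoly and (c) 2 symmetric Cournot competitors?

Competition: P = 67; Monopoly: P = 172; Cournot: P = 137

Inverting demand: P = 277 − 2Q.
Perfect competition: P = MC = 67, so 277 − 2Q = 67 and Q = 105.
The monopolist equates marginal revenue to marginal cost: 277 − 4Q = 67, so Q = 52.5. From demand, P = 172.
Cournot with 2 identical firms: the symmetric best-response condition is 277 − 6q = 67. Each firm produces q = 35, total output Q = 70, price P = 137.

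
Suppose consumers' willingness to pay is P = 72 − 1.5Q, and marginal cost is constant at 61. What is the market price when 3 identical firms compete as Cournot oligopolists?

Cournot with 3 identical firms: the symmetric best-response condition is 72 − 6q = 61. Each firm produces q = 11/6, total output Q = 5.5, price P = 63.75.

P = 63.75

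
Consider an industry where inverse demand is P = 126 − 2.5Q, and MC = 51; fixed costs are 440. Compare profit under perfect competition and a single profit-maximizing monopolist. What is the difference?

Profit rises by 562.5

Perfect competition: P = MC = 51, so 126 − 2.5Q = 51 and Q = 30.
Profit = (51 − 51)·30 − 440 = −440.
The monopolist equates marginal revenue to marginal cost: 126 − 5Q = 51, so Q = 15. From demand, P = 88.5.
Profit = (88.5 − 51)·15 − 440 = 122.5.
Change in profit: 122.5 − −440 = 562.5.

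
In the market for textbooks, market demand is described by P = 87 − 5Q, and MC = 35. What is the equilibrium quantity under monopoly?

The monopolist equates marginal revenue to marginal cost: 87 − 10Q = 35, so Q = 5.2. From demand, P = 61.

Q = 5.2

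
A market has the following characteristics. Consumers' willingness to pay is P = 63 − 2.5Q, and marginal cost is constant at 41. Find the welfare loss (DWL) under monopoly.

Competitive firms price at marginal cost: P = 41, giving Q = 8.8.
The monopolist equates marginal revenue to marginal cost: 63 − 5Q = 41, so Q = 4.4. From demand, P = 52.
DWL is the triangle between Q = 4.4 and Q = 8.8: ½·(8.8 − 4.4)·(52 − 41) = 24.2.

DWL = 24.2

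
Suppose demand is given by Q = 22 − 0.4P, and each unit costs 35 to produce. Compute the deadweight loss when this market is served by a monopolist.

DWL = 20

Inverting demand: P = 55 − 2.5Q.
Perfect competition: P = MC = 35, so 55 − 2.5Q = 35 and Q = 8.
Monopoly sets MR = MC: 55 − 5Q = 35 ⇒ Q = 4, P = 55 − 2.5·4 = 45.
DWL is the triangle between Q = 4 and Q = 8: ½·(8 − 4)·(45 − 35) = 20.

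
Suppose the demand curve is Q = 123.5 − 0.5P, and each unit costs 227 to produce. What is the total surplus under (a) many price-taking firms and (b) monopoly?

Competition: TS = 100; Monopoly: TS = 75

Inverting demand: P = 247 − 2Q.
Competitive firms price at marginal cost: P = 227, giving Q = 10.
CS = ½·(247 − 227)·10 = 100; PS = (227 − 227)·10 = 0; TS = 100.
Monopoly sets MR = MC: 247 − 4Q = 227 ⇒ Q = 5, P = 247 − 2·5 = 237.
CS = ½·(247 − 237)·5 = 25; PS = (237 − 227)·5 = 50; TS = 75.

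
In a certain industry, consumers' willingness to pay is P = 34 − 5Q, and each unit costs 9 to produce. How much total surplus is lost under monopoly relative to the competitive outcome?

Under competition P = MC = 9, so Q = (34 − 9)/5 = 5.
Monopoly sets MR = MC: 34 − 10Q = 9 ⇒ Q = 2.5, P = 34 − 5·2.5 = 21.5.
DWL is the triangle between Q = 2.5 and Q = 5: ½·(5 − 2.5)·(21.5 − 9) = 15.625.

DWL = 15.625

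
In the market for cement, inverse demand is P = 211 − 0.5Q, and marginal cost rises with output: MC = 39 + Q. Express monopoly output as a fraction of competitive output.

Q_m/Q_c = 0.75

Monopoly sets MR = MC: 211 − Q = 39 + Q ⇒ Q = 86, P = 211 − 0.5·86 = 168.
Under competition P = MC: 211 − 0.5Q = 39 + Q ⇒ Q = 344/3, P = 461/3.
Ratio Q_m/Q_c = 86/(344/3) = 0.75.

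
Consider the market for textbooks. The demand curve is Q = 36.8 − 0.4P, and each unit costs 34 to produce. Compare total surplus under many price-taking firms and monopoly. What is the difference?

TS falls by 168.2

Inverting demand: P = 92 − 2.5Q.
Under competition P = MC = 34, so Q = (92 − 34)/2.5 = 23.2.
CS = ½·(92 − 34)·23.2 = 672.8; PS = (34 − 34)·23.2 = 0; TS = 672.8.
Monopoly sets MR = MC: 92 − 5Q = 34 ⇒ Q = 11.6, P = 92 − 2.5·11.6 = 63.
CS = ½·(92 − 63)·11.6 = 168.2; PS = (63 − 34)·11.6 = 336.4; TS = 504.6.
Change in total surplus: 504.6 − 672.8 = −168.2.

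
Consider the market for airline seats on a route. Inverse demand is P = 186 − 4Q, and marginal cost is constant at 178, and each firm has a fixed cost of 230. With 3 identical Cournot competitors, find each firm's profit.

π_i = −229

Cournot with 3 identical firms: the symmetric best-response condition is 186 − 16q = 178. Each firm produces q = 0.5, total output Q = 1.5, price P = 180.
Each firm's profit = (180 − 178)·0.5 − 230 = −229.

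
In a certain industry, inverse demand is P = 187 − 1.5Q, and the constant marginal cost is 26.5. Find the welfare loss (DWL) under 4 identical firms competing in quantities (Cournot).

DWL = 343.47

Competitive firms price at marginal cost: P = 26.5, giving Q = 107.
In a 4-firm Cournot equilibrium, symmetry and the first-order condition give q = (187 − 26.5)/(7.5) = 21.4. So Q = 85.6 and P = 58.6.
DWL is the triangle between Q = 85.6 and Q = 107: ½·(107 − 85.6)·(58.6 − 26.5) = 343.47.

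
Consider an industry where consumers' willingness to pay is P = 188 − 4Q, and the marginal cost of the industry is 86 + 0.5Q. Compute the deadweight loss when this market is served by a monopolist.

DWL = 256

Under competition P = MC: 188 − 4Q = 86 + 0.5Q ⇒ Q = 68/3, P = 292/3.
A monopolist chooses Q where MR = MC. MR = 188 − 8Q; setting this equal to 86 + 0.5Q gives Q = 12 and P = 140.
CS = ½·(188 − 292/3)·68/3 = 9248/9; PS = (292/3·68/3 − 86·68/3 − ½·0.5·(68/3)²) = 1156/9; TS = 1156.
CS = ½·(188 − 140)·12 = 288; PS = (140·12 − 86·12 − ½·0.5·12²) = 612; TS = 900.
DWL = 1156 − 900 = 256.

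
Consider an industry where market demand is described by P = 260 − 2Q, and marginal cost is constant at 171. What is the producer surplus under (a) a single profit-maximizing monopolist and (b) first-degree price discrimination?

Monopoly sets MR = MC: 260 − 4Q = 171 ⇒ Q = 22.25, P = 260 − 2·22.25 = 215.5.
PS = (215.5 − 171)·22.25 = 990.125.
A perfectly discriminating monopolist sells every unit with P(Q) ≥ MC(Q), so output equals the competitive quantity Q = 44.5. Each buyer pays their reservation price, so CS = 0 and the firm captures all surplus.
PS = ½·(260 − 171)·44.5 = 1980.25.

Monopoly: PS = 990.125; Perfect PD: PS = 1980.25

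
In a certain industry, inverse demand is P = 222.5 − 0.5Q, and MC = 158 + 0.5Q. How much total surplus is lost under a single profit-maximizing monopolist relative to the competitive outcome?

Under competition P = MC: 222.5 − 0.5Q = 158 + 0.5Q ⇒ Q = 64.5, P = 190.25.
The monopolist equates marginal revenue to marginal cost: 222.5 − Q = 158 + 0.5Q, so Q = 43. From demand, P = 201.
CS = ½·(222.5 − 190.25)·64.5 = 16641/16; PS = (190.25·64.5 − 158·64.5 − ½·0.5·64.5²) = 16641/16; TS = 2080.125.
CS = ½·(222.5 − 201)·43 = 462.25; PS = (201·43 − 158·43 − ½·0.5·43²) = 1386.75; TS = 1849.
DWL = 2080.125 − 1849 = 231.125.

DWL = 231.125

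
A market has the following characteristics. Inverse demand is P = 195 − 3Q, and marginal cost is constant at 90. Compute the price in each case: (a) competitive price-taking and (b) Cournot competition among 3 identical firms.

Competition: P = 90; Cournot: P = 116.25

Perfect competition: P = MC = 90, so 195 − 3Q = 90 and Q = 35.
With 3 symmetric Cournot firms, each firm's FOC gives 195 − 12q = 90, so q = 8.75, Q = 3·8.75 = 26.25, and P = 116.25.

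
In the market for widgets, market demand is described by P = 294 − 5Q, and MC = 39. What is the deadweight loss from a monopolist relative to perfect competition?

Competitive firms price at marginal cost: P = 39, giving Q = 51.
The monopolist equates marginal revenue to marginal cost: 294 − 10Q = 39, so Q = 25.5. From demand, P = 166.5.
DWL is the triangle between Q = 25.5 and Q = 51: ½·(51 − 25.5)·(166.5 − 39) = 1625.625.

DWL = 1625.625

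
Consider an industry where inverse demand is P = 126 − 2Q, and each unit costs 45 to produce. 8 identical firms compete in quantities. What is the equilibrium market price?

P = 54

In a 8-firm Cournot equilibrium, symmetry and the first-order condition give q = (126 − 45)/(18) = 4.5. So Q = 36 and P = 54.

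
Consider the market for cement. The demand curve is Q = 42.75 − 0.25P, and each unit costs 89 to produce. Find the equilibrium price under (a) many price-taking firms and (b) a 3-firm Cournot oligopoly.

Competition: P = 89; Cournot: P = 109.5

Inverting demand: P = 171 − 4Q.
Competitive firms price at marginal cost: P = 89, giving Q = 20.5.
Cournot with 3 identical firms: the symmetric best-response condition is 171 − 16q = 89. Each firm produces q = 5.125, total output Q = 15.375, price P = 109.5.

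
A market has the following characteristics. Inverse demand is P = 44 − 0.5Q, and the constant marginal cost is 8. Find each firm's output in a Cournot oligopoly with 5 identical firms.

In a 5-firm Cournot equilibrium, symmetry and the first-order condition give q = (44 − 8)/(3) = 12. So Q = 60 and P = 14.

q_i = 12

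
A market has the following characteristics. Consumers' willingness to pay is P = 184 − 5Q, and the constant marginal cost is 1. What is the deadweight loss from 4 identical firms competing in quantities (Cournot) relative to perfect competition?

DWL = 133.956

Competitive firms price at marginal cost: P = 1, giving Q = 36.6.
With 4 symmetric Cournot firms, each firm's FOC gives 184 − 25q = 1, so q = 7.32, Q = 4·7.32 = 29.28, and P = 37.6.
DWL is the triangle between Q = 29.28 and Q = 36.6: ½·(36.6 − 29.28)·(37.6 − 1) = 133.956.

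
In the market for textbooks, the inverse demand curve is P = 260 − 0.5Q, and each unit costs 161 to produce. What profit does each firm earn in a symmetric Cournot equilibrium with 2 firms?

With 2 symmetric Cournot firms, each firm's FOC gives 260 − 1.5q = 161, so q = 66, Q = 2·66 = 132, and P = 194.
Each firm's profit = (194 − 161)·66 = 2178.

π_i = 2178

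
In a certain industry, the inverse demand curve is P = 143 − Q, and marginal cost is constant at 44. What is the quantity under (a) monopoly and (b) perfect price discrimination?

Monopoly: Q = 49.5; Perfect PD: Q = 99

A monopolist chooses Q where MR = MC. MR = 143 − 2Q; setting this equal to 44 gives Q = 49.5 and P = 93.5.
Under first-degree price discrimination the firm charges each unit its demand price and produces up to where P = MC, i.e. Q = 99. Consumer surplus is zero; producer surplus equals total surplus.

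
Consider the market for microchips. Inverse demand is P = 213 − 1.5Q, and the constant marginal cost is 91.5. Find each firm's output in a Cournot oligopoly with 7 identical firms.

q_i = 10.125

With 7 symmetric Cournot firms, each firm's FOC gives 213 − 12q = 91.5, so q = 10.125, Q = 7·10.125 = 70.875, and P = 1707/16.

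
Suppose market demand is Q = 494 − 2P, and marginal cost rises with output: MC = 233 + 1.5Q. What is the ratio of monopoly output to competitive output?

Inverting demand: P = 247 − 0.5Q.
Monopoly sets MR = MC: 247 − Q = 233 + 1.5Q ⇒ Q = 5.6, P = 247 − 0.5·5.6 = 244.2.
Under competition P = MC: 247 − 0.5Q = 233 + 1.5Q ⇒ Q = 7, P = 243.5.
Ratio Q_m/Q_c = 5.6/7 = 0.8.

Q_m/Q_c = 0.8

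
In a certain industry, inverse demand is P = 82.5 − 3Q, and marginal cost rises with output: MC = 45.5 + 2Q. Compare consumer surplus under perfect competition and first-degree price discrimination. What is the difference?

CS falls by 82.14

Under competition P = MC: 82.5 − 3Q = 45.5 + 2Q ⇒ Q = 7.4, P = 60.3.
CS = ½·(82.5 − 60.3)·7.4 = 82.14.
With perfect price discrimination, output is the efficient level Q = 7.4 (where demand meets MC), but every buyer pays their willingness to pay: CS = 0 and PS = total surplus.
CS = 0.
Change in consumer surplus: 0 − 82.14 = −82.14.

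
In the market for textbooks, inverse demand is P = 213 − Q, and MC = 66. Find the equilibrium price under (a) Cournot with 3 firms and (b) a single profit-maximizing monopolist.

In a 3-firm Cournot equilibrium, symmetry and the first-order condition give q = (213 − 66)/(4) = 36.75. So Q = 110.25 and P = 102.75.
A monopolist chooses Q where MR = MC. MR = 213 − 2Q; setting this equal to 66 gives Q = 73.5 and P = 139.5.

Cournot: P = 102.75; Monopoly: P = 139.5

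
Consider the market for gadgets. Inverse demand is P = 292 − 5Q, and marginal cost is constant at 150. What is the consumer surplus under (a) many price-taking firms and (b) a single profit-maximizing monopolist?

Under competition P = MC = 150, so Q = (292 − 150)/5 = 28.4.
CS = ½·(292 − 150)·28.4 = 2016.4.
A monopolist chooses Q where MR = MC. MR = 292 − 10Q; setting this equal to 150 gives Q = 14.2 and P = 221.
CS = ½·(292 − 221)·14.2 = 504.1.

Competition: CS = 2016.4; Monopoly: CS = 504.1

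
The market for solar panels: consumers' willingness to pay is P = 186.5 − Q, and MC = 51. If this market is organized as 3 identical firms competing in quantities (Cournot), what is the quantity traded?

With 3 symmetric Cournot firms, each firm's FOC gives 186.5 − 4q = 51, so q = 33.875, Q = 3·33.875 = 101.625, and P = 84.875.

Q = 101.625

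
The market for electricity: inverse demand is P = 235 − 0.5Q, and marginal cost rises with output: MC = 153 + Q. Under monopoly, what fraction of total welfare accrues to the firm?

PS/TS = 0.8

The monopolist equates marginal revenue to marginal cost: 235 − Q = 153 + Q, so Q = 41. From demand, P = 214.5.
CS = ½·(235 − 214.5)·41 = 420.25.
PS = P·Q − VC(Q) = 214.5·41 − (153·41 + ½·1·41²) = 1681.
Share captured = PS/TS = 1681/2101.25 = 0.8.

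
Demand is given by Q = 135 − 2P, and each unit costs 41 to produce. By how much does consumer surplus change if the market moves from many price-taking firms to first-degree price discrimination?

Inverting demand: P = 67.5 − 0.5Q.
Competitive firms price at marginal cost: P = 41, giving Q = 53.
CS = ½·(67.5 − 41)·53 = 702.25.
With perfect price discrimination, output is the efficient level Q = 53 (where demand meets MC), but every buyer pays their willingness to pay: CS = 0 and PS = total surplus.
CS = 0.
Change in consumer surplus: 0 − 702.25 = −702.25.

CS falls by 702.25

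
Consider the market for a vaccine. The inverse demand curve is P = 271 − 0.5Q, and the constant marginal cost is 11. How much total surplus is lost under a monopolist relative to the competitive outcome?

Perfect competition: P = MC = 11, so 271 − 0.5Q = 11 and Q = 520.
The monopolist equates marginal revenue to marginal cost: 271 − Q = 11, so Q = 260. From demand, P = 141.
DWL is the triangle between Q = 260 and Q = 520: ½·(520 − 260)·(141 − 11) = 16900.

DWL = 16900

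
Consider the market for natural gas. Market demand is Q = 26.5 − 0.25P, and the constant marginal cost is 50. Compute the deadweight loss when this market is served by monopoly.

Inverting demand: P = 106 − 4Q.
Under competition P = MC = 50, so Q = (106 − 50)/4 = 14.
Monopoly sets MR = MC: 106 − 8Q = 50 ⇒ Q = 7, P = 106 − 4·7 = 78.
DWL is the triangle between Q = 7 and Q = 14: ½·(14 − 7)·(78 − 50) = 98.

DWL = 98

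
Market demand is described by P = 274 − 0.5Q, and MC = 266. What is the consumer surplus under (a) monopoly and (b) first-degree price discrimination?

Monopoly: CS = 16; Perfect PD: CS = 0

The monopolist equates marginal revenue to marginal cost: 274 − Q = 266, so Q = 8. From demand, P = 270.
CS = ½·(274 − 270)·8 = 16.
Under first-degree price discrimination the firm charges each unit its demand price and produces up to where P = MC, i.e. Q = 16. Consumer surplus is zero; producer surplus equals total surplus.
CS = 0.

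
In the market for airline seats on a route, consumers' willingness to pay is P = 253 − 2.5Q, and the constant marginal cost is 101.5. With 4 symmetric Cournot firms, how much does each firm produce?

q_i = 12.12

With 4 symmetric Cournot firms, each firm's FOC gives 253 − 12.5q = 101.5, so q = 12.12, Q = 4·12.12 = 48.48, and P = 131.8.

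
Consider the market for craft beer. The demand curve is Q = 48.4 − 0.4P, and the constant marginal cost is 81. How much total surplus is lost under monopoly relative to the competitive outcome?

DWL = 80

Inverting demand: P = 121 − 2.5Q.
Competitive firms price at marginal cost: P = 81, giving Q = 16.
A monopolist chooses Q where MR = MC. MR = 121 − 5Q; setting this equal to 81 gives Q = 8 and P = 101.
DWL is the triangle between Q = 8 and Q = 16: ½·(16 − 8)·(101 − 81) = 80.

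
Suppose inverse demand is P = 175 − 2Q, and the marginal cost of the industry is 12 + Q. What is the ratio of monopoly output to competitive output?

Q_m/Q_c = 0.6

Monopoly sets MR = MC: 175 − 4Q = 12 + Q ⇒ Q = 32.6, P = 175 − 2·32.6 = 109.8.
Under competition P = MC: 175 − 2Q = 12 + Q ⇒ Q = 163/3, P = 199/3.
Ratio Q_m/Q_c = 32.6/(163/3) = 0.6.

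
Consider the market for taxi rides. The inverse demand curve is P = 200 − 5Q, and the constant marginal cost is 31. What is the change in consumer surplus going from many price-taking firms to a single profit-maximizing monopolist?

Perfect competition: P = MC = 31, so 200 − 5Q = 31 and Q = 33.8.
CS = ½·(200 − 31)·33.8 = 2856.1.
A monopolist chooses Q where MR = MC. MR = 200 − 10Q; setting this equal to 31 gives Q = 16.9 and P = 115.5.
CS = ½·(200 − 115.5)·16.9 = 714.025.
Change in consumer surplus: 714.025 − 2856.1 = −2142.075.

Consumer surplus falls by 2142.075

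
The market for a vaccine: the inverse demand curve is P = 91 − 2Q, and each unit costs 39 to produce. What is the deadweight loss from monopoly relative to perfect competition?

DWL = 169

Under competition P = MC = 39, so Q = (91 − 39)/2 = 26.
The monopolist equates marginal revenue to marginal cost: 91 − 4Q = 39, so Q = 13. From demand, P = 65.
DWL is the triangle between Q = 13 and Q = 26: ½·(26 − 13)·(65 − 39) = 169.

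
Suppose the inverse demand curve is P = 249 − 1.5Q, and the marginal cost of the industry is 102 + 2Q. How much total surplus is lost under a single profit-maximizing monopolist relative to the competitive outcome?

Under competition P = MC: 249 − 1.5Q = 102 + 2Q ⇒ Q = 42, P = 186.
Monopoly sets MR = MC: 249 − 3Q = 102 + 2Q ⇒ Q = 29.4, P = 249 − 1.5·29.4 = 204.9.
CS = ½·(249 − 186)·42 = 1323; PS = (186·42 − 102·42 − ½·2·42²) = 1764; TS = 3087.
CS = ½·(249 − 204.9)·29.4 = 648.27; PS = (204.9·29.4 − 102·29.4 − ½·2·29.4²) = 2160.9; TS = 2809.17.
DWL = 3087 − 2809.17 = 277.83.

DWL = 277.83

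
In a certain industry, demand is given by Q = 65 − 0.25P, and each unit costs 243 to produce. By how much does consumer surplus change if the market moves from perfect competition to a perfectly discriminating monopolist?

CS falls by 36.125

Inverting demand: P = 260 − 4Q.
Perfect competition: P = MC = 243, so 260 − 4Q = 243 and Q = 4.25.
CS = ½·(260 − 243)·4.25 = 36.125.
A perfectly discriminating monopolist sells every unit with P(Q) ≥ MC(Q), so output equals the competitive quantity Q = 4.25. Each buyer pays their reservation price, so CS = 0 and the firm captures all surplus.
CS = 0.
Change in consumer surplus: 0 − 36.125 = −36.125.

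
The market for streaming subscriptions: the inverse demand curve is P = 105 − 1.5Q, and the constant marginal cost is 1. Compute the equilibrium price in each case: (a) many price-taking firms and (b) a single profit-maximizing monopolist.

Competition: P = 1; Monopoly: P = 53

Perfect competition: P = MC = 1, so 105 − 1.5Q = 1 and Q = 208/3.
A monopolist chooses Q where MR = MC. MR = 105 − 3Q; setting this equal to 1 gives Q = 104/3 and P = 53.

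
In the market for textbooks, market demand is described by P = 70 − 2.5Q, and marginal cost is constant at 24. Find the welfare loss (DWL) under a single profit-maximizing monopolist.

Competitive firms price at marginal cost: P = 24, giving Q = 18.4.
Monopoly sets MR = MC: 70 − 5Q = 24 ⇒ Q = 9.2, P = 70 − 2.5·9.2 = 47.
DWL is the triangle between Q = 9.2 and Q = 18.4: ½·(18.4 − 9.2)·(47 − 24) = 105.8.

DWL = 105.8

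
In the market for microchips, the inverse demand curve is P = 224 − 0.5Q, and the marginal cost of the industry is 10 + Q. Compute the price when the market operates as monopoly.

P = 170.5

A monopolist chooses Q where MR = MC. MR = 224 − Q; setting this equal to 10 + Q gives Q = 107 and P = 170.5.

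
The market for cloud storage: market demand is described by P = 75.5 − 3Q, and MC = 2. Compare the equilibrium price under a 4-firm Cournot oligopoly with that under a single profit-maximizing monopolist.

Cournot with 4 identical firms: the symmetric best-response condition is 75.5 − 15q = 2. Each firm produces q = 4.9, total output Q = 19.6, price P = 16.7.
A monopolist chooses Q where MR = MC. MR = 75.5 − 6Q; setting this equal to 2 gives Q = 12.25 and P = 38.75.

Cournot: P = 16.7; Monopoly: P = 38.75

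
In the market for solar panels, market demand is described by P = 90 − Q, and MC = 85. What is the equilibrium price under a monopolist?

P = 87.5

Monopoly sets MR = MC: 90 − 2Q = 85 ⇒ Q = 2.5, P = 90 − 2.5 = 87.5.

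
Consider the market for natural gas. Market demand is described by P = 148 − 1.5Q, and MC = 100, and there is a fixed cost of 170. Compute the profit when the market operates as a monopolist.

Profit = 214

Monopoly sets MR = MC: 148 − 3Q = 100 ⇒ Q = 16, P = 148 − 1.5·16 = 124.
Profit = (124 − 100)·16 − 170 = 214.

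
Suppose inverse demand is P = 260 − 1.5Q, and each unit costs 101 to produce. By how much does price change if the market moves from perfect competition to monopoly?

Perfect competition: P = MC = 101, so 260 − 1.5Q = 101 and Q = 106.
Monopoly sets MR = MC: 260 − 3Q = 101 ⇒ Q = 53, P = 260 − 1.5·53 = 180.5.
Change in price: 180.5 − 101 = 79.5.

Price rises by 79.5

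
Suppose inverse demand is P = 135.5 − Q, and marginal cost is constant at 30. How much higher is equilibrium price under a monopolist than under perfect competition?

Competitive firms price at marginal cost: P = 30, giving Q = 105.5.
Monopoly sets MR = MC: 135.5 − 2Q = 30 ⇒ Q = 52.75, P = 135.5 − 52.75 = 82.75.
Change in equilibrium price: 82.75 − 30 = 52.75.

Equilibrium price rises by 52.75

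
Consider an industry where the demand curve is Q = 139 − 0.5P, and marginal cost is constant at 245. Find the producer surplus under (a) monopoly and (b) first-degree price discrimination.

Monopoly: PS = 136.125; Perfect PD: PS = 272.25

Inverting demand: P = 278 − 2Q.
A monopolist chooses Q where MR = MC. MR = 278 − 4Q; setting this equal to 245 gives Q = 8.25 and P = 261.5.
PS = (261.5 − 245)·8.25 = 136.125.
A perfectly discriminating monopolist sells every unit with P(Q) ≥ MC(Q), so output equals the competitive quantity Q = 16.5. Each buyer pays their reservation price, so CS = 0 and the firm captures all surplus.
PS = ½·(278 − 245)·16.5 = 272.25.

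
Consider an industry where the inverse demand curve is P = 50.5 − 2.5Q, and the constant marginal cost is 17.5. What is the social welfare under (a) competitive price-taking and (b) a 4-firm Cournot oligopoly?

Competition: TS = 217.8; Cournot: TS = 209.088

Competitive firms price at marginal cost: P = 17.5, giving Q = 13.2.
CS = ½·(50.5 − 17.5)·13.2 = 217.8; PS = (17.5 − 17.5)·13.2 = 0; TS = 217.8.
In a 4-firm Cournot equilibrium, symmetry and the first-order condition give q = (50.5 − 17.5)/(12.5) = 2.64. So Q = 10.56 and P = 24.1.
CS = ½·(50.5 − 24.1)·10.56 = 139.392; PS = (24.1 − 17.5)·10.56 = 69.696; TS = 209.088.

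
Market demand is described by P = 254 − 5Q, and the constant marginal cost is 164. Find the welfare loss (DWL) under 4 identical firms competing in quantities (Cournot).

Perfect competition: P = MC = 164, so 254 − 5Q = 164 and Q = 18.
With 4 symmetric Cournot firms, each firm's FOC gives 254 − 25q = 164, so q = 3.6, Q = 4·3.6 = 14.4, and P = 182.
DWL is the triangle between Q = 14.4 and Q = 18: ½·(18 − 14.4)·(182 − 164) = 32.4.

DWL = 32.4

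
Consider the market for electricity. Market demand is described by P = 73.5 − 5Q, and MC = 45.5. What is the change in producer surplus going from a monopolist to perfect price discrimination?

Monopoly sets MR = MC: 73.5 − 10Q = 45.5 ⇒ Q = 2.8, P = 73.5 − 5·2.8 = 59.5.
PS = (59.5 − 45.5)·2.8 = 39.2.
A perfectly discriminating monopolist sells every unit with P(Q) ≥ MC(Q), so output equals the competitive quantity Q = 5.6. Each buyer pays their reservation price, so CS = 0 and the firm captures all surplus.
PS = ½·(73.5 − 45.5)·5.6 = 78.4.
Change in producer surplus: 78.4 − 39.2 = 39.2.

PS rises by 39.2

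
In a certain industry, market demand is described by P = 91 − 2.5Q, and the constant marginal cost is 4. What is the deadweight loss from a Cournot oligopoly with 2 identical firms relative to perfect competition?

DWL = 168.2

Competitive firms price at marginal cost: P = 4, giving Q = 34.8.
In a 2-firm Cournot equilibrium, symmetry and the first-order condition give q = (91 − 4)/(7.5) = 11.6. So Q = 23.2 and P = 33.
DWL is the triangle between Q = 23.2 and Q = 34.8: ½·(34.8 − 23.2)·(33 − 4) = 168.2.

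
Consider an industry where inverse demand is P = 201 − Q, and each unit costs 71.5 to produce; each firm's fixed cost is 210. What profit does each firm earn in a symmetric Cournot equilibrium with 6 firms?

π_i = 132.25

In a 6-firm Cournot equilibrium, symmetry and the first-order condition give q = (201 − 71.5)/(7) = 18.5. So Q = 111 and P = 90.
Each firm's profit = (90 − 71.5)·18.5 − 210 = 132.25.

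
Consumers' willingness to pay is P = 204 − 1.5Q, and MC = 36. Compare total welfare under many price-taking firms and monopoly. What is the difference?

Competitive firms price at marginal cost: P = 36, giving Q = 112.
CS = ½·(204 − 36)·112 = 9408; PS = (36 − 36)·112 = 0; TS = 9408.
The monopolist equates marginal revenue to marginal cost: 204 − 3Q = 36, so Q = 56. From demand, P = 120.
CS = ½·(204 − 120)·56 = 2352; PS = (120 − 36)·56 = 4704; TS = 7056.
Change in total welfare: 7056 − 9408 = −2352.

TS falls by 2352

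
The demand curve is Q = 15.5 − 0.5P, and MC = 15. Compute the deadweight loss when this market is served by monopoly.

DWL = 16

Inverting demand: P = 31 − 2Q.
Perfect competition: P = MC = 15, so 31 − 2Q = 15 and Q = 8.
A monopolist chooses Q where MR = MC. MR = 31 − 4Q; setting this equal to 15 gives Q = 4 and P = 23.
DWL is the triangle between Q = 4 and Q = 8: ½·(8 − 4)·(23 − 15) = 16.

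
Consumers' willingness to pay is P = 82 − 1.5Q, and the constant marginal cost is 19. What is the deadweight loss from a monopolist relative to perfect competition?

DWL = 330.75

Perfect competition: P = MC = 19, so 82 − 1.5Q = 19 and Q = 42.
Monopoly sets MR = MC: 82 − 3Q = 19 ⇒ Q = 21, P = 82 − 1.5·21 = 50.5.
DWL is the triangle between Q = 21 and Q = 42: ½·(42 − 21)·(50.5 − 19) = 330.75.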